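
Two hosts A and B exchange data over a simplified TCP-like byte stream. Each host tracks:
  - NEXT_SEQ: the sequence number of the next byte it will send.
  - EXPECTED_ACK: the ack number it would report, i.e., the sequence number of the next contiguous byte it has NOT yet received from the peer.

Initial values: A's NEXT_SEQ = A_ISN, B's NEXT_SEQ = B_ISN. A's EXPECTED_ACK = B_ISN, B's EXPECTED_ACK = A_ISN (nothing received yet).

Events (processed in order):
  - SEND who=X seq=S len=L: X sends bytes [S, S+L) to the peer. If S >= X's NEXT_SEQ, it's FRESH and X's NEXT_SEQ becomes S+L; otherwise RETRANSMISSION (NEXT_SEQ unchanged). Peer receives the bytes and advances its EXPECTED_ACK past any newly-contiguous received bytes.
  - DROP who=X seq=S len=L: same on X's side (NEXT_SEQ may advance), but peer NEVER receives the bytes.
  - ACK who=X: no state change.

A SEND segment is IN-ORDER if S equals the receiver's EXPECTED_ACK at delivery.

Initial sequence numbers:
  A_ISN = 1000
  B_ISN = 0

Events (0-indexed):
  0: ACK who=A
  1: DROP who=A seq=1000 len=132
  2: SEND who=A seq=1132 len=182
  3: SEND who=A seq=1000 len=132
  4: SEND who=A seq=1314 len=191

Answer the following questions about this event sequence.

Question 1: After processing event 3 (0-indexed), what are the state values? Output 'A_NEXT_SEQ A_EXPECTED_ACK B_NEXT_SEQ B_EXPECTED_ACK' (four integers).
After event 0: A_seq=1000 A_ack=0 B_seq=0 B_ack=1000
After event 1: A_seq=1132 A_ack=0 B_seq=0 B_ack=1000
After event 2: A_seq=1314 A_ack=0 B_seq=0 B_ack=1000
After event 3: A_seq=1314 A_ack=0 B_seq=0 B_ack=1314

1314 0 0 1314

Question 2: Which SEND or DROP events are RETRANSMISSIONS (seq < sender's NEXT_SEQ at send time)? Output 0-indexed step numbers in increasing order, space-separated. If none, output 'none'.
Step 1: DROP seq=1000 -> fresh
Step 2: SEND seq=1132 -> fresh
Step 3: SEND seq=1000 -> retransmit
Step 4: SEND seq=1314 -> fresh

Answer: 3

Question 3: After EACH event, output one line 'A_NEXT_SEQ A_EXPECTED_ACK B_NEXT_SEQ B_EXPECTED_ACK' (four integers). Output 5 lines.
1000 0 0 1000
1132 0 0 1000
1314 0 0 1000
1314 0 0 1314
1505 0 0 1505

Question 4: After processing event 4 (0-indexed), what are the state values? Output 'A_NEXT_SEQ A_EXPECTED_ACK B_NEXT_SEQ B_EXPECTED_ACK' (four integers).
After event 0: A_seq=1000 A_ack=0 B_seq=0 B_ack=1000
After event 1: A_seq=1132 A_ack=0 B_seq=0 B_ack=1000
After event 2: A_seq=1314 A_ack=0 B_seq=0 B_ack=1000
After event 3: A_seq=1314 A_ack=0 B_seq=0 B_ack=1314
After event 4: A_seq=1505 A_ack=0 B_seq=0 B_ack=1505

1505 0 0 1505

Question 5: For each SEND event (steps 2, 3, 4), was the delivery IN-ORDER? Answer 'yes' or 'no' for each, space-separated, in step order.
Answer: no yes yes

Derivation:
Step 2: SEND seq=1132 -> out-of-order
Step 3: SEND seq=1000 -> in-order
Step 4: SEND seq=1314 -> in-order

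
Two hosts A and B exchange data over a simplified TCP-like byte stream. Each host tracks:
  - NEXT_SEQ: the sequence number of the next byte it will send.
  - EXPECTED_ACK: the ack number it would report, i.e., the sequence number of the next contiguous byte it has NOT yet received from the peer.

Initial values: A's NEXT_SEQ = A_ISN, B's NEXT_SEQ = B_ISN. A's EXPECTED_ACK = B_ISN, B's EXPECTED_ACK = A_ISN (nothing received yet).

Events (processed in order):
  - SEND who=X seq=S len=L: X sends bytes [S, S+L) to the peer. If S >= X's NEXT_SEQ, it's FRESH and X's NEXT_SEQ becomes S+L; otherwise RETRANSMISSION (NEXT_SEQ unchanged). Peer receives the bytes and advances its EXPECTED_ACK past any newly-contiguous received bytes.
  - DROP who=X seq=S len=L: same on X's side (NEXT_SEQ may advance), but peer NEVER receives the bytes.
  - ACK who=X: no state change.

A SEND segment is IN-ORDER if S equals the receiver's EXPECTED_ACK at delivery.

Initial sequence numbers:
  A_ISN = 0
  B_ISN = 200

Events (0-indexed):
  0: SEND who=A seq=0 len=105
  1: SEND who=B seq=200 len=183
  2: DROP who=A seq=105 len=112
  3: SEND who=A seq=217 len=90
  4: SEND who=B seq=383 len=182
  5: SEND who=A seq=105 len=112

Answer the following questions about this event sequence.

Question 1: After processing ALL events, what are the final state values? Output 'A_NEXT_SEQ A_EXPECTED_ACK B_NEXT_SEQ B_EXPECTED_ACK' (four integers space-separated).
Answer: 307 565 565 307

Derivation:
After event 0: A_seq=105 A_ack=200 B_seq=200 B_ack=105
After event 1: A_seq=105 A_ack=383 B_seq=383 B_ack=105
After event 2: A_seq=217 A_ack=383 B_seq=383 B_ack=105
After event 3: A_seq=307 A_ack=383 B_seq=383 B_ack=105
After event 4: A_seq=307 A_ack=565 B_seq=565 B_ack=105
After event 5: A_seq=307 A_ack=565 B_seq=565 B_ack=307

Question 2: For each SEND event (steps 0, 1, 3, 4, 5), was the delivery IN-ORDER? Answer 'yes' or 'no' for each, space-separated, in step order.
Answer: yes yes no yes yes

Derivation:
Step 0: SEND seq=0 -> in-order
Step 1: SEND seq=200 -> in-order
Step 3: SEND seq=217 -> out-of-order
Step 4: SEND seq=383 -> in-order
Step 5: SEND seq=105 -> in-order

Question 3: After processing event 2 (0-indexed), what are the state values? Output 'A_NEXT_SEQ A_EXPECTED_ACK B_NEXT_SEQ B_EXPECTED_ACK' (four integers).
After event 0: A_seq=105 A_ack=200 B_seq=200 B_ack=105
After event 1: A_seq=105 A_ack=383 B_seq=383 B_ack=105
After event 2: A_seq=217 A_ack=383 B_seq=383 B_ack=105

217 383 383 105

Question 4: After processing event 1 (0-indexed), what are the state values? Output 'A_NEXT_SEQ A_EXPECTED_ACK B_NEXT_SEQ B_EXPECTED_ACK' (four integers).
After event 0: A_seq=105 A_ack=200 B_seq=200 B_ack=105
After event 1: A_seq=105 A_ack=383 B_seq=383 B_ack=105

105 383 383 105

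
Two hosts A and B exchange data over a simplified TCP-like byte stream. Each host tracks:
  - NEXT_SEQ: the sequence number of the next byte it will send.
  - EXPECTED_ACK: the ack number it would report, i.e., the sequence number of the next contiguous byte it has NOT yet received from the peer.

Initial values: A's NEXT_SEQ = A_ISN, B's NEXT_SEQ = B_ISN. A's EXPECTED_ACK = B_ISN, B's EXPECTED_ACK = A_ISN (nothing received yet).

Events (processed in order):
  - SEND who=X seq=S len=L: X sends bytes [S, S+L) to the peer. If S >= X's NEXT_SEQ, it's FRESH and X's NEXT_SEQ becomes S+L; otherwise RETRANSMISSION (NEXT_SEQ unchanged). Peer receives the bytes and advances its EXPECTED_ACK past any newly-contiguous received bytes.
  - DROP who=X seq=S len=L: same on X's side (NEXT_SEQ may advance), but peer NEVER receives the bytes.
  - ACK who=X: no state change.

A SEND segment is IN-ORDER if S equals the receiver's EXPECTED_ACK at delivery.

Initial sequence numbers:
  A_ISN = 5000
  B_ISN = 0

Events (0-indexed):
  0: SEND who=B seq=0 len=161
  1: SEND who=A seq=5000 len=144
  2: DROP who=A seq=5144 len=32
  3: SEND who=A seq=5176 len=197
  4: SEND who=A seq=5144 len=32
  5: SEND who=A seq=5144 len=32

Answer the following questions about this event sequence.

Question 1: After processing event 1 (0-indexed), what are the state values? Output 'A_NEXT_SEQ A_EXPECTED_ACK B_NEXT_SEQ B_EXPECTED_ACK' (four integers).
After event 0: A_seq=5000 A_ack=161 B_seq=161 B_ack=5000
After event 1: A_seq=5144 A_ack=161 B_seq=161 B_ack=5144

5144 161 161 5144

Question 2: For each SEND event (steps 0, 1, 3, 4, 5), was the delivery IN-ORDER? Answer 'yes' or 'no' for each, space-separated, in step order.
Answer: yes yes no yes no

Derivation:
Step 0: SEND seq=0 -> in-order
Step 1: SEND seq=5000 -> in-order
Step 3: SEND seq=5176 -> out-of-order
Step 4: SEND seq=5144 -> in-order
Step 5: SEND seq=5144 -> out-of-order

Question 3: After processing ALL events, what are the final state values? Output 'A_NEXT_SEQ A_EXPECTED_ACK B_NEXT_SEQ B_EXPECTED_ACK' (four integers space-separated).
Answer: 5373 161 161 5373

Derivation:
After event 0: A_seq=5000 A_ack=161 B_seq=161 B_ack=5000
After event 1: A_seq=5144 A_ack=161 B_seq=161 B_ack=5144
After event 2: A_seq=5176 A_ack=161 B_seq=161 B_ack=5144
After event 3: A_seq=5373 A_ack=161 B_seq=161 B_ack=5144
After event 4: A_seq=5373 A_ack=161 B_seq=161 B_ack=5373
After event 5: A_seq=5373 A_ack=161 B_seq=161 B_ack=5373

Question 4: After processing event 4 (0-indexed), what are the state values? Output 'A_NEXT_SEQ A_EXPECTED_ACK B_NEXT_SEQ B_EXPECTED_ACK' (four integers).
After event 0: A_seq=5000 A_ack=161 B_seq=161 B_ack=5000
After event 1: A_seq=5144 A_ack=161 B_seq=161 B_ack=5144
After event 2: A_seq=5176 A_ack=161 B_seq=161 B_ack=5144
After event 3: A_seq=5373 A_ack=161 B_seq=161 B_ack=5144
After event 4: A_seq=5373 A_ack=161 B_seq=161 B_ack=5373

5373 161 161 5373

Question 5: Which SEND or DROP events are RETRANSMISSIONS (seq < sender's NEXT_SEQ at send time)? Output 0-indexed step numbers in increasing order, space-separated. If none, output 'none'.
Step 0: SEND seq=0 -> fresh
Step 1: SEND seq=5000 -> fresh
Step 2: DROP seq=5144 -> fresh
Step 3: SEND seq=5176 -> fresh
Step 4: SEND seq=5144 -> retransmit
Step 5: SEND seq=5144 -> retransmit

Answer: 4 5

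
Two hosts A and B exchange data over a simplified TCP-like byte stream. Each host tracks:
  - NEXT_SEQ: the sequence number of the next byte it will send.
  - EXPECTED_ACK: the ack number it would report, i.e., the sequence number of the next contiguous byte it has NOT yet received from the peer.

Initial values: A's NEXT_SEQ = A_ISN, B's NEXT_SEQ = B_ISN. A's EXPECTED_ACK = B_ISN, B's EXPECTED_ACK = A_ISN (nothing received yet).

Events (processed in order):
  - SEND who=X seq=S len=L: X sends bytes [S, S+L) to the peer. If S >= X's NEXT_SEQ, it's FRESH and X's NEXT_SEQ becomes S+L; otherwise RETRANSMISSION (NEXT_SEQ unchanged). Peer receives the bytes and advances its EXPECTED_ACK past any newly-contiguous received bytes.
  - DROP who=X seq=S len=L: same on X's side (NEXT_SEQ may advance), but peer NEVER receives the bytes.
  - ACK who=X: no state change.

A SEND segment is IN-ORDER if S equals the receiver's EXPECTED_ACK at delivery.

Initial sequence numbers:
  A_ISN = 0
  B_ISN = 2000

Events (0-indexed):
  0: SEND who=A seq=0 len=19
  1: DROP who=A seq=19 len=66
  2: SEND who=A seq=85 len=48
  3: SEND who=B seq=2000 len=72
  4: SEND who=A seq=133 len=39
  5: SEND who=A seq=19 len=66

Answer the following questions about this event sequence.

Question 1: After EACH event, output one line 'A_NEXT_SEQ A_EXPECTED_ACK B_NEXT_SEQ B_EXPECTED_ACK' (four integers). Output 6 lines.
19 2000 2000 19
85 2000 2000 19
133 2000 2000 19
133 2072 2072 19
172 2072 2072 19
172 2072 2072 172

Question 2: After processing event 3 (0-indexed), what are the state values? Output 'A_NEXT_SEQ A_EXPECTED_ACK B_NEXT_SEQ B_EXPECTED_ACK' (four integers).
After event 0: A_seq=19 A_ack=2000 B_seq=2000 B_ack=19
After event 1: A_seq=85 A_ack=2000 B_seq=2000 B_ack=19
After event 2: A_seq=133 A_ack=2000 B_seq=2000 B_ack=19
After event 3: A_seq=133 A_ack=2072 B_seq=2072 B_ack=19

133 2072 2072 19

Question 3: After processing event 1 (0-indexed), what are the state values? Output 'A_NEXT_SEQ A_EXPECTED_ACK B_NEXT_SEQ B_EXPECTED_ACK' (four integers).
After event 0: A_seq=19 A_ack=2000 B_seq=2000 B_ack=19
After event 1: A_seq=85 A_ack=2000 B_seq=2000 B_ack=19

85 2000 2000 19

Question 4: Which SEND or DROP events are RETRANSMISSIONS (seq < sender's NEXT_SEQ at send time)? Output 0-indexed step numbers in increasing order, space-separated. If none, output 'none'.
Step 0: SEND seq=0 -> fresh
Step 1: DROP seq=19 -> fresh
Step 2: SEND seq=85 -> fresh
Step 3: SEND seq=2000 -> fresh
Step 4: SEND seq=133 -> fresh
Step 5: SEND seq=19 -> retransmit

Answer: 5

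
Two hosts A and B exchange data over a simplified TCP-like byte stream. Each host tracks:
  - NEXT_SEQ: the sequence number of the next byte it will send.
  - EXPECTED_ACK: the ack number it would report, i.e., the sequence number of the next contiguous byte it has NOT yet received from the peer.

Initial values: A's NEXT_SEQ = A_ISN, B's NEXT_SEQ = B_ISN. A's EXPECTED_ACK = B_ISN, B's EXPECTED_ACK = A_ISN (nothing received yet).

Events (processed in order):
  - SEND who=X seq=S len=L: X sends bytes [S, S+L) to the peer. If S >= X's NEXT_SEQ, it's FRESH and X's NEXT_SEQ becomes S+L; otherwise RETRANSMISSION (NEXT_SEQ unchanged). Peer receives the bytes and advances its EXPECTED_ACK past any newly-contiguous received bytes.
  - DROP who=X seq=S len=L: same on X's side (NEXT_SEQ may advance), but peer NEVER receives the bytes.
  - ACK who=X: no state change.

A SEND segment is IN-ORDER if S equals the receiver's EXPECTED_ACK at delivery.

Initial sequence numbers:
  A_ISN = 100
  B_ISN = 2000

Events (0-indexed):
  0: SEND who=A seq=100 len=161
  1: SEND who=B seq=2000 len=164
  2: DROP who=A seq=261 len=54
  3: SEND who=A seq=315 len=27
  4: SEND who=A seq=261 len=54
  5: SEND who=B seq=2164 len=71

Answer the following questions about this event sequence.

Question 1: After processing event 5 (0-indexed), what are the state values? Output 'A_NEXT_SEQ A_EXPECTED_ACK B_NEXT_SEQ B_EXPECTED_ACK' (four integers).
After event 0: A_seq=261 A_ack=2000 B_seq=2000 B_ack=261
After event 1: A_seq=261 A_ack=2164 B_seq=2164 B_ack=261
After event 2: A_seq=315 A_ack=2164 B_seq=2164 B_ack=261
After event 3: A_seq=342 A_ack=2164 B_seq=2164 B_ack=261
After event 4: A_seq=342 A_ack=2164 B_seq=2164 B_ack=342
After event 5: A_seq=342 A_ack=2235 B_seq=2235 B_ack=342

342 2235 2235 342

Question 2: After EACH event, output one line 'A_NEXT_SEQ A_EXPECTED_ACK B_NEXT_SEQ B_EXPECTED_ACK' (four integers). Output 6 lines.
261 2000 2000 261
261 2164 2164 261
315 2164 2164 261
342 2164 2164 261
342 2164 2164 342
342 2235 2235 342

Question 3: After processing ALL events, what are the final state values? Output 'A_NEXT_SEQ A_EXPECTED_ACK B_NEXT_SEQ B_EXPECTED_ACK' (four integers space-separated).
Answer: 342 2235 2235 342

Derivation:
After event 0: A_seq=261 A_ack=2000 B_seq=2000 B_ack=261
After event 1: A_seq=261 A_ack=2164 B_seq=2164 B_ack=261
After event 2: A_seq=315 A_ack=2164 B_seq=2164 B_ack=261
After event 3: A_seq=342 A_ack=2164 B_seq=2164 B_ack=261
After event 4: A_seq=342 A_ack=2164 B_seq=2164 B_ack=342
After event 5: A_seq=342 A_ack=2235 B_seq=2235 B_ack=342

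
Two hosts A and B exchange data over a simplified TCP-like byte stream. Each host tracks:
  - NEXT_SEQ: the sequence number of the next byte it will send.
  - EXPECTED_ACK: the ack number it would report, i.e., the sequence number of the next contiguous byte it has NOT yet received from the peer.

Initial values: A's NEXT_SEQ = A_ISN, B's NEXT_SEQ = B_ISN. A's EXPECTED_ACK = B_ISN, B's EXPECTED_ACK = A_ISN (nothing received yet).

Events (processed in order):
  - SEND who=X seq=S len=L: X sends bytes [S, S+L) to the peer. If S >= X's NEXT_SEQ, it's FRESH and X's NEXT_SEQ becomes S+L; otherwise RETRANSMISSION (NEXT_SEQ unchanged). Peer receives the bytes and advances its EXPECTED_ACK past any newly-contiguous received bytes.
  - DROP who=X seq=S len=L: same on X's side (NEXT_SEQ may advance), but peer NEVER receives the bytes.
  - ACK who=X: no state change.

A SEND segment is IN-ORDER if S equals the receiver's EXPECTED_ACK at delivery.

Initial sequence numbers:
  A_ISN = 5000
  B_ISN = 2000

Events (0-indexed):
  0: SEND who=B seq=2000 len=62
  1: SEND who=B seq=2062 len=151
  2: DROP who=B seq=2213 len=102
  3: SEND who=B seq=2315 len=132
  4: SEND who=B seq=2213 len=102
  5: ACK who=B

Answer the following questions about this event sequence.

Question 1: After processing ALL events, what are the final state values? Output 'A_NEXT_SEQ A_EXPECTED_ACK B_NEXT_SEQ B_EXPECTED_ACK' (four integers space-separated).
After event 0: A_seq=5000 A_ack=2062 B_seq=2062 B_ack=5000
After event 1: A_seq=5000 A_ack=2213 B_seq=2213 B_ack=5000
After event 2: A_seq=5000 A_ack=2213 B_seq=2315 B_ack=5000
After event 3: A_seq=5000 A_ack=2213 B_seq=2447 B_ack=5000
After event 4: A_seq=5000 A_ack=2447 B_seq=2447 B_ack=5000
After event 5: A_seq=5000 A_ack=2447 B_seq=2447 B_ack=5000

Answer: 5000 2447 2447 5000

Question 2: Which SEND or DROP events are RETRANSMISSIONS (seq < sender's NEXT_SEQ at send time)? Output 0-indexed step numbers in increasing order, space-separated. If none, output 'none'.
Answer: 4

Derivation:
Step 0: SEND seq=2000 -> fresh
Step 1: SEND seq=2062 -> fresh
Step 2: DROP seq=2213 -> fresh
Step 3: SEND seq=2315 -> fresh
Step 4: SEND seq=2213 -> retransmit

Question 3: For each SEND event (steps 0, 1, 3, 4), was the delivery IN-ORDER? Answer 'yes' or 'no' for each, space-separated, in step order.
Answer: yes yes no yes

Derivation:
Step 0: SEND seq=2000 -> in-order
Step 1: SEND seq=2062 -> in-order
Step 3: SEND seq=2315 -> out-of-order
Step 4: SEND seq=2213 -> in-order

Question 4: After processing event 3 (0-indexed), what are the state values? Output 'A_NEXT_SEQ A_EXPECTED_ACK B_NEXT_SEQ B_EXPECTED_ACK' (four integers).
After event 0: A_seq=5000 A_ack=2062 B_seq=2062 B_ack=5000
After event 1: A_seq=5000 A_ack=2213 B_seq=2213 B_ack=5000
After event 2: A_seq=5000 A_ack=2213 B_seq=2315 B_ack=5000
After event 3: A_seq=5000 A_ack=2213 B_seq=2447 B_ack=5000

5000 2213 2447 5000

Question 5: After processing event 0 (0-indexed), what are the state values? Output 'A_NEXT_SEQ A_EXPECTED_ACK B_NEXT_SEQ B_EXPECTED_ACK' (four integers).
After event 0: A_seq=5000 A_ack=2062 B_seq=2062 B_ack=5000

5000 2062 2062 5000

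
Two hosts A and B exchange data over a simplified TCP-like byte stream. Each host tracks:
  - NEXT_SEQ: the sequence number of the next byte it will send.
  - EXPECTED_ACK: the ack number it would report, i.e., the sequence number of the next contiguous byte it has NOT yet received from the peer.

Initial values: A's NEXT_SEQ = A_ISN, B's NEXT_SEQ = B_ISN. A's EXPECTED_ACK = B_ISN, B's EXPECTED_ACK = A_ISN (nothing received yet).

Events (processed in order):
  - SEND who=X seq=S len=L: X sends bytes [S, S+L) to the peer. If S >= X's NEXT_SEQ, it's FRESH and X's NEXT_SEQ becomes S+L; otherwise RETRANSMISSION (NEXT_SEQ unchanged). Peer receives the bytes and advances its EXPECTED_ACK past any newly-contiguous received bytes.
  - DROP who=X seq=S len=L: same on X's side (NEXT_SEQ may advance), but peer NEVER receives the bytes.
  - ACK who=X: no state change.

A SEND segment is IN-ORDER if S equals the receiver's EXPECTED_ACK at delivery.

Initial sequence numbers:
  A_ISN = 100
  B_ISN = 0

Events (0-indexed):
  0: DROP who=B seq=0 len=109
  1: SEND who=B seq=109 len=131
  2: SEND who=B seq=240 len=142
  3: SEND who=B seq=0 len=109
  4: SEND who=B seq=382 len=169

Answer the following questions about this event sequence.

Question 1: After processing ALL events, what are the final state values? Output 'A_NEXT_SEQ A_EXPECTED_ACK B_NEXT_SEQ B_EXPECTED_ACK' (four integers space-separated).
Answer: 100 551 551 100

Derivation:
After event 0: A_seq=100 A_ack=0 B_seq=109 B_ack=100
After event 1: A_seq=100 A_ack=0 B_seq=240 B_ack=100
After event 2: A_seq=100 A_ack=0 B_seq=382 B_ack=100
After event 3: A_seq=100 A_ack=382 B_seq=382 B_ack=100
After event 4: A_seq=100 A_ack=551 B_seq=551 B_ack=100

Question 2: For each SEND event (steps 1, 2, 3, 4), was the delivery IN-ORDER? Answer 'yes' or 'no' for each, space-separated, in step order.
Step 1: SEND seq=109 -> out-of-order
Step 2: SEND seq=240 -> out-of-order
Step 3: SEND seq=0 -> in-order
Step 4: SEND seq=382 -> in-order

Answer: no no yes yes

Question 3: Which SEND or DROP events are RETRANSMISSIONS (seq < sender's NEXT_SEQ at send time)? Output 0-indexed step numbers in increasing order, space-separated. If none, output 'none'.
Answer: 3

Derivation:
Step 0: DROP seq=0 -> fresh
Step 1: SEND seq=109 -> fresh
Step 2: SEND seq=240 -> fresh
Step 3: SEND seq=0 -> retransmit
Step 4: SEND seq=382 -> fresh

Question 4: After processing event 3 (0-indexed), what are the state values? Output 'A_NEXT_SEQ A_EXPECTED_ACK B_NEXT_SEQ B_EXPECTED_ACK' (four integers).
After event 0: A_seq=100 A_ack=0 B_seq=109 B_ack=100
After event 1: A_seq=100 A_ack=0 B_seq=240 B_ack=100
After event 2: A_seq=100 A_ack=0 B_seq=382 B_ack=100
After event 3: A_seq=100 A_ack=382 B_seq=382 B_ack=100

100 382 382 100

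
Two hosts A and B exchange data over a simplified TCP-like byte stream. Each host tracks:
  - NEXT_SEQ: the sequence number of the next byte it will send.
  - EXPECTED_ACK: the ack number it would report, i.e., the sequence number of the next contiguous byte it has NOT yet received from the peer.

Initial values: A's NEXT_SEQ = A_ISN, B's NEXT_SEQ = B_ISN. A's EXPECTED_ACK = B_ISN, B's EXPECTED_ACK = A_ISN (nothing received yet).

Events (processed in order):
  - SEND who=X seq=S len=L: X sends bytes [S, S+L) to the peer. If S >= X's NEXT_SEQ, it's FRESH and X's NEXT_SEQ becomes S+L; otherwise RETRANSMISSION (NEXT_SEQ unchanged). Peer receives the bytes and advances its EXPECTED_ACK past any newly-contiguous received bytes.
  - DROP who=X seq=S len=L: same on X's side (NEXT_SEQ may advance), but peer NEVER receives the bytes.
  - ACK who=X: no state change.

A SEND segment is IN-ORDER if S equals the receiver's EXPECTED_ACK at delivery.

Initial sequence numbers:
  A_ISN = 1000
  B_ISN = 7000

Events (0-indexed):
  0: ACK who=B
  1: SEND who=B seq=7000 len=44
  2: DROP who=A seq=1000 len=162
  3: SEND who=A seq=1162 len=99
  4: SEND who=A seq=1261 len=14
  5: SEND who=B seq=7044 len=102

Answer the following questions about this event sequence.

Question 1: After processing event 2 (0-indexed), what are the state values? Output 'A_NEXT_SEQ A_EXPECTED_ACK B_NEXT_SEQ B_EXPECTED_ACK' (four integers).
After event 0: A_seq=1000 A_ack=7000 B_seq=7000 B_ack=1000
After event 1: A_seq=1000 A_ack=7044 B_seq=7044 B_ack=1000
After event 2: A_seq=1162 A_ack=7044 B_seq=7044 B_ack=1000

1162 7044 7044 1000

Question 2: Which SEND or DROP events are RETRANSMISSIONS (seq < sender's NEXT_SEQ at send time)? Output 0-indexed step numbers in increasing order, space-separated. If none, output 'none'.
Step 1: SEND seq=7000 -> fresh
Step 2: DROP seq=1000 -> fresh
Step 3: SEND seq=1162 -> fresh
Step 4: SEND seq=1261 -> fresh
Step 5: SEND seq=7044 -> fresh

Answer: none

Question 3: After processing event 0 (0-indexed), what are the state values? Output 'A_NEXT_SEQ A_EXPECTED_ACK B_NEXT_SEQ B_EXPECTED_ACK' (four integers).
After event 0: A_seq=1000 A_ack=7000 B_seq=7000 B_ack=1000

1000 7000 7000 1000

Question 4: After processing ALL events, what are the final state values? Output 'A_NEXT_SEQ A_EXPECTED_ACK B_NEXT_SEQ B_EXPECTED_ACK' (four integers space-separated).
After event 0: A_seq=1000 A_ack=7000 B_seq=7000 B_ack=1000
After event 1: A_seq=1000 A_ack=7044 B_seq=7044 B_ack=1000
After event 2: A_seq=1162 A_ack=7044 B_seq=7044 B_ack=1000
After event 3: A_seq=1261 A_ack=7044 B_seq=7044 B_ack=1000
After event 4: A_seq=1275 A_ack=7044 B_seq=7044 B_ack=1000
After event 5: A_seq=1275 A_ack=7146 B_seq=7146 B_ack=1000

Answer: 1275 7146 7146 1000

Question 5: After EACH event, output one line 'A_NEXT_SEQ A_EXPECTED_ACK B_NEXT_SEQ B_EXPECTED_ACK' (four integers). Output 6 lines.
1000 7000 7000 1000
1000 7044 7044 1000
1162 7044 7044 1000
1261 7044 7044 1000
1275 7044 7044 1000
1275 7146 7146 1000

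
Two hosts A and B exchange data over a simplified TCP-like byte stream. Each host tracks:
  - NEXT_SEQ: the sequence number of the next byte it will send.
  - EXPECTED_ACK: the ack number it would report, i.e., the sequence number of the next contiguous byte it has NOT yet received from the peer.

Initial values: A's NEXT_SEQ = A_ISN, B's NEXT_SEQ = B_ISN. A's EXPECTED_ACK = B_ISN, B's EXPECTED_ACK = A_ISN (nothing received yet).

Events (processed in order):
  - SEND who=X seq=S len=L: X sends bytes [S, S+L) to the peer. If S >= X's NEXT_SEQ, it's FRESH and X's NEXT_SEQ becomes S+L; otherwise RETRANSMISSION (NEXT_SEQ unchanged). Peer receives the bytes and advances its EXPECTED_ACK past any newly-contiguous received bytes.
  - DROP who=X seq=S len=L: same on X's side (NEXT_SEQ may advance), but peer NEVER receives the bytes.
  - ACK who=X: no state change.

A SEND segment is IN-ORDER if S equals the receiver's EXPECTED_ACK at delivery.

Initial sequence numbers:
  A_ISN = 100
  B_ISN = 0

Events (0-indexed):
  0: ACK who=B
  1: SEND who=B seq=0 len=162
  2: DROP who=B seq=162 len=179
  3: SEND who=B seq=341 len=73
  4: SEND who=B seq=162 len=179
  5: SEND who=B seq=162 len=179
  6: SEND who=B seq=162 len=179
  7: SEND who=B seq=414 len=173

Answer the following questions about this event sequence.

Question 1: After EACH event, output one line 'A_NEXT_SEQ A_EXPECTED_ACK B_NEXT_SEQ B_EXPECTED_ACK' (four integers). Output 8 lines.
100 0 0 100
100 162 162 100
100 162 341 100
100 162 414 100
100 414 414 100
100 414 414 100
100 414 414 100
100 587 587 100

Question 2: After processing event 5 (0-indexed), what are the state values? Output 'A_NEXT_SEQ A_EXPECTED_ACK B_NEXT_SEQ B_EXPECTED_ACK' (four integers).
After event 0: A_seq=100 A_ack=0 B_seq=0 B_ack=100
After event 1: A_seq=100 A_ack=162 B_seq=162 B_ack=100
After event 2: A_seq=100 A_ack=162 B_seq=341 B_ack=100
After event 3: A_seq=100 A_ack=162 B_seq=414 B_ack=100
After event 4: A_seq=100 A_ack=414 B_seq=414 B_ack=100
After event 5: A_seq=100 A_ack=414 B_seq=414 B_ack=100

100 414 414 100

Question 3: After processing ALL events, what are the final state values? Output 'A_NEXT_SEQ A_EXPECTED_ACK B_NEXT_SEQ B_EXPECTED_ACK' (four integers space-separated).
After event 0: A_seq=100 A_ack=0 B_seq=0 B_ack=100
After event 1: A_seq=100 A_ack=162 B_seq=162 B_ack=100
After event 2: A_seq=100 A_ack=162 B_seq=341 B_ack=100
After event 3: A_seq=100 A_ack=162 B_seq=414 B_ack=100
After event 4: A_seq=100 A_ack=414 B_seq=414 B_ack=100
After event 5: A_seq=100 A_ack=414 B_seq=414 B_ack=100
After event 6: A_seq=100 A_ack=414 B_seq=414 B_ack=100
After event 7: A_seq=100 A_ack=587 B_seq=587 B_ack=100

Answer: 100 587 587 100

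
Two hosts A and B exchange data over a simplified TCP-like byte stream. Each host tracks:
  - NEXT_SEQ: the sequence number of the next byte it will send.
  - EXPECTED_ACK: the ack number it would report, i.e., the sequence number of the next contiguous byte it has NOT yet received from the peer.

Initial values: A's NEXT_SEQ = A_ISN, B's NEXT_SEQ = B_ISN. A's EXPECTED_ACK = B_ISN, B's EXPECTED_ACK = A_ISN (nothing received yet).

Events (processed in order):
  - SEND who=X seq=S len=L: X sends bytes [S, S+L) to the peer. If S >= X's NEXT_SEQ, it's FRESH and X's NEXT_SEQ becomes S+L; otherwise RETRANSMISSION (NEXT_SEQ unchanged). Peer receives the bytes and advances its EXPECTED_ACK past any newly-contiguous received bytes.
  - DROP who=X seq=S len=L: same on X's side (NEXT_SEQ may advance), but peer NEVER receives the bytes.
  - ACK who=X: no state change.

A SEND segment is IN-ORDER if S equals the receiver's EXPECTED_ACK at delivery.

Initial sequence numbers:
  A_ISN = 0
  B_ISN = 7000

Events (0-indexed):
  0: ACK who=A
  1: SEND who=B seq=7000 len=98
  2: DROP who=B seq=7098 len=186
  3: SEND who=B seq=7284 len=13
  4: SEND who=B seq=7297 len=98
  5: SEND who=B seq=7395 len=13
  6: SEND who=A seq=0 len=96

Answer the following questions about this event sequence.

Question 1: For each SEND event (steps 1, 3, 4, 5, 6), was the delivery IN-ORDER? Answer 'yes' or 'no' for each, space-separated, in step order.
Answer: yes no no no yes

Derivation:
Step 1: SEND seq=7000 -> in-order
Step 3: SEND seq=7284 -> out-of-order
Step 4: SEND seq=7297 -> out-of-order
Step 5: SEND seq=7395 -> out-of-order
Step 6: SEND seq=0 -> in-order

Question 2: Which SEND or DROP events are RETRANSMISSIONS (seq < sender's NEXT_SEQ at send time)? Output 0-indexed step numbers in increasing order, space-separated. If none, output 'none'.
Answer: none

Derivation:
Step 1: SEND seq=7000 -> fresh
Step 2: DROP seq=7098 -> fresh
Step 3: SEND seq=7284 -> fresh
Step 4: SEND seq=7297 -> fresh
Step 5: SEND seq=7395 -> fresh
Step 6: SEND seq=0 -> fresh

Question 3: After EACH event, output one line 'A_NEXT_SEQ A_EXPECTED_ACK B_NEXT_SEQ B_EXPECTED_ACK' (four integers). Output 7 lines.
0 7000 7000 0
0 7098 7098 0
0 7098 7284 0
0 7098 7297 0
0 7098 7395 0
0 7098 7408 0
96 7098 7408 96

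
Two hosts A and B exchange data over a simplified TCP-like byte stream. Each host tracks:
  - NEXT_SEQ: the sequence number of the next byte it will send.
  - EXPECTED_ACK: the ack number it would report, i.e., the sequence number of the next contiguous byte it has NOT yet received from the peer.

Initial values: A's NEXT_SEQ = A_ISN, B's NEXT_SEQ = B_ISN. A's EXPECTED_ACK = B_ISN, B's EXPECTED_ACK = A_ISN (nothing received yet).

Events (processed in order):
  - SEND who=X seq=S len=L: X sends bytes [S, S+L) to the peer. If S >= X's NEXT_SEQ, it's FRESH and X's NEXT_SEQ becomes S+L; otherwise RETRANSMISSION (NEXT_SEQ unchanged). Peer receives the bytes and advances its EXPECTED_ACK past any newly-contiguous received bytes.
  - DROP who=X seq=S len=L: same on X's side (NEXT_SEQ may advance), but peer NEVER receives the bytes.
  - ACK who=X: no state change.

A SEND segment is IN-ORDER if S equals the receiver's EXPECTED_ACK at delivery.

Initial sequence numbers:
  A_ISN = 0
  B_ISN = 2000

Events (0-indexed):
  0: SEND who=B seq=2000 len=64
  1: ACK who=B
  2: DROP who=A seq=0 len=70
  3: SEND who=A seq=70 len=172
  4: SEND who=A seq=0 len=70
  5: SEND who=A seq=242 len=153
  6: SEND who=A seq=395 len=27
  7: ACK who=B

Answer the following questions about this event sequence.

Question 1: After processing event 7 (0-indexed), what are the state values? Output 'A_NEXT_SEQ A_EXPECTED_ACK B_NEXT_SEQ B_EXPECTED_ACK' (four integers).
After event 0: A_seq=0 A_ack=2064 B_seq=2064 B_ack=0
After event 1: A_seq=0 A_ack=2064 B_seq=2064 B_ack=0
After event 2: A_seq=70 A_ack=2064 B_seq=2064 B_ack=0
After event 3: A_seq=242 A_ack=2064 B_seq=2064 B_ack=0
After event 4: A_seq=242 A_ack=2064 B_seq=2064 B_ack=242
After event 5: A_seq=395 A_ack=2064 B_seq=2064 B_ack=395
After event 6: A_seq=422 A_ack=2064 B_seq=2064 B_ack=422
After event 7: A_seq=422 A_ack=2064 B_seq=2064 B_ack=422

422 2064 2064 422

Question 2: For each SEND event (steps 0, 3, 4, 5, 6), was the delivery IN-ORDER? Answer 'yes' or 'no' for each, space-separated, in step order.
Answer: yes no yes yes yes

Derivation:
Step 0: SEND seq=2000 -> in-order
Step 3: SEND seq=70 -> out-of-order
Step 4: SEND seq=0 -> in-order
Step 5: SEND seq=242 -> in-order
Step 6: SEND seq=395 -> in-order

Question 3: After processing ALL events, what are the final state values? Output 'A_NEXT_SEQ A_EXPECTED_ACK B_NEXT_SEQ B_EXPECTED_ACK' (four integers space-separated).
Answer: 422 2064 2064 422

Derivation:
After event 0: A_seq=0 A_ack=2064 B_seq=2064 B_ack=0
After event 1: A_seq=0 A_ack=2064 B_seq=2064 B_ack=0
After event 2: A_seq=70 A_ack=2064 B_seq=2064 B_ack=0
After event 3: A_seq=242 A_ack=2064 B_seq=2064 B_ack=0
After event 4: A_seq=242 A_ack=2064 B_seq=2064 B_ack=242
After event 5: A_seq=395 A_ack=2064 B_seq=2064 B_ack=395
After event 6: A_seq=422 A_ack=2064 B_seq=2064 B_ack=422
After event 7: A_seq=422 A_ack=2064 B_seq=2064 B_ack=422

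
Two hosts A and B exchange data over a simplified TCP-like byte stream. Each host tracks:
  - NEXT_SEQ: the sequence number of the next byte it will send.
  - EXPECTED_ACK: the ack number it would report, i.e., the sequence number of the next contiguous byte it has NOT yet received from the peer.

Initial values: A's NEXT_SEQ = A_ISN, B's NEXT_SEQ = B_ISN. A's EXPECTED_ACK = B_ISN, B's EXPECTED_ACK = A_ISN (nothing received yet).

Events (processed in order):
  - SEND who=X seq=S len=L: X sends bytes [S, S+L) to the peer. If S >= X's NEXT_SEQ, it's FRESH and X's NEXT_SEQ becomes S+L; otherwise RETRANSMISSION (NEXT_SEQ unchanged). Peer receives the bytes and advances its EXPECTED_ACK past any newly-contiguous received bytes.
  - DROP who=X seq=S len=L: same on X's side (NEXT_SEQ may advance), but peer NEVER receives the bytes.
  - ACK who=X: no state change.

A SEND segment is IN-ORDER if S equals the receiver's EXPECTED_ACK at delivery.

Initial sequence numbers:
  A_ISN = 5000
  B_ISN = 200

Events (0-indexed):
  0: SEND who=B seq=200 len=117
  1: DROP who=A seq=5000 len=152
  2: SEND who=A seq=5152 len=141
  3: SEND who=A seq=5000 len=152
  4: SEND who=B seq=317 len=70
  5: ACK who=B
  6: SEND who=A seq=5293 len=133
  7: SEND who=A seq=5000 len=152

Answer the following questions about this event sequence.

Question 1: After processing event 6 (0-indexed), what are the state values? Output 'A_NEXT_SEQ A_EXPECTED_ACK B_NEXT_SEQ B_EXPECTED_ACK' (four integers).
After event 0: A_seq=5000 A_ack=317 B_seq=317 B_ack=5000
After event 1: A_seq=5152 A_ack=317 B_seq=317 B_ack=5000
After event 2: A_seq=5293 A_ack=317 B_seq=317 B_ack=5000
After event 3: A_seq=5293 A_ack=317 B_seq=317 B_ack=5293
After event 4: A_seq=5293 A_ack=387 B_seq=387 B_ack=5293
After event 5: A_seq=5293 A_ack=387 B_seq=387 B_ack=5293
After event 6: A_seq=5426 A_ack=387 B_seq=387 B_ack=5426

5426 387 387 5426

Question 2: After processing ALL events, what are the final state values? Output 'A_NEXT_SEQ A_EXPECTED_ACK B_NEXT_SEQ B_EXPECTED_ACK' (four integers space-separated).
After event 0: A_seq=5000 A_ack=317 B_seq=317 B_ack=5000
After event 1: A_seq=5152 A_ack=317 B_seq=317 B_ack=5000
After event 2: A_seq=5293 A_ack=317 B_seq=317 B_ack=5000
After event 3: A_seq=5293 A_ack=317 B_seq=317 B_ack=5293
After event 4: A_seq=5293 A_ack=387 B_seq=387 B_ack=5293
After event 5: A_seq=5293 A_ack=387 B_seq=387 B_ack=5293
After event 6: A_seq=5426 A_ack=387 B_seq=387 B_ack=5426
After event 7: A_seq=5426 A_ack=387 B_seq=387 B_ack=5426

Answer: 5426 387 387 5426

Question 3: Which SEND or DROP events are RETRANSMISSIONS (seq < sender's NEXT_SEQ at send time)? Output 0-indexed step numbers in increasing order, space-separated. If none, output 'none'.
Step 0: SEND seq=200 -> fresh
Step 1: DROP seq=5000 -> fresh
Step 2: SEND seq=5152 -> fresh
Step 3: SEND seq=5000 -> retransmit
Step 4: SEND seq=317 -> fresh
Step 6: SEND seq=5293 -> fresh
Step 7: SEND seq=5000 -> retransmit

Answer: 3 7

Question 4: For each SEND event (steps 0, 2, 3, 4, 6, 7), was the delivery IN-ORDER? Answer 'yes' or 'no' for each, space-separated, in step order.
Step 0: SEND seq=200 -> in-order
Step 2: SEND seq=5152 -> out-of-order
Step 3: SEND seq=5000 -> in-order
Step 4: SEND seq=317 -> in-order
Step 6: SEND seq=5293 -> in-order
Step 7: SEND seq=5000 -> out-of-order

Answer: yes no yes yes yes no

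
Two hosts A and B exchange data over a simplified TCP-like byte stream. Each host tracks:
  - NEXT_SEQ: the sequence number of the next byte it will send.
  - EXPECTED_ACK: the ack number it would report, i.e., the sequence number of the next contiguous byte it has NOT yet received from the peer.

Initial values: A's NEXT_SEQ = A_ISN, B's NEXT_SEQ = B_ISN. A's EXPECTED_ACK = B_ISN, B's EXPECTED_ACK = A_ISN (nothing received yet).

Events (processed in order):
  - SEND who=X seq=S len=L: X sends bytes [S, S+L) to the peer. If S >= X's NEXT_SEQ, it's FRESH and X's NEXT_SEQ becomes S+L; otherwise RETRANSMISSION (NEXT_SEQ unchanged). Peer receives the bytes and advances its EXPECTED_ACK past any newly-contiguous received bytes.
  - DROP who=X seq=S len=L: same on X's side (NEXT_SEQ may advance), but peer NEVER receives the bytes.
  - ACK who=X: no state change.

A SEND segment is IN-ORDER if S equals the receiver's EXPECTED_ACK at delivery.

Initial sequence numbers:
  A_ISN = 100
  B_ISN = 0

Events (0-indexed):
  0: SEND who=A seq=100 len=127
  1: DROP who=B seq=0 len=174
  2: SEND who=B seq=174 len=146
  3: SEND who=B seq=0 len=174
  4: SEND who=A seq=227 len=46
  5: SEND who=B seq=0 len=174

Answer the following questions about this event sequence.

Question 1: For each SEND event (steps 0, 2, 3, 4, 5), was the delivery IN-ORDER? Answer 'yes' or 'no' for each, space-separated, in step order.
Answer: yes no yes yes no

Derivation:
Step 0: SEND seq=100 -> in-order
Step 2: SEND seq=174 -> out-of-order
Step 3: SEND seq=0 -> in-order
Step 4: SEND seq=227 -> in-order
Step 5: SEND seq=0 -> out-of-order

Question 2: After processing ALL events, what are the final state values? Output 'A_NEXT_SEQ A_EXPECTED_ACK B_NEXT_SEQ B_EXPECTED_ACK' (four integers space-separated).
After event 0: A_seq=227 A_ack=0 B_seq=0 B_ack=227
After event 1: A_seq=227 A_ack=0 B_seq=174 B_ack=227
After event 2: A_seq=227 A_ack=0 B_seq=320 B_ack=227
After event 3: A_seq=227 A_ack=320 B_seq=320 B_ack=227
After event 4: A_seq=273 A_ack=320 B_seq=320 B_ack=273
After event 5: A_seq=273 A_ack=320 B_seq=320 B_ack=273

Answer: 273 320 320 273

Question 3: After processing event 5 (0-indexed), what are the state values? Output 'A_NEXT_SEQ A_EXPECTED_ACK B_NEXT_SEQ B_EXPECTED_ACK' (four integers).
After event 0: A_seq=227 A_ack=0 B_seq=0 B_ack=227
After event 1: A_seq=227 A_ack=0 B_seq=174 B_ack=227
After event 2: A_seq=227 A_ack=0 B_seq=320 B_ack=227
After event 3: A_seq=227 A_ack=320 B_seq=320 B_ack=227
After event 4: A_seq=273 A_ack=320 B_seq=320 B_ack=273
After event 5: A_seq=273 A_ack=320 B_seq=320 B_ack=273

273 320 320 273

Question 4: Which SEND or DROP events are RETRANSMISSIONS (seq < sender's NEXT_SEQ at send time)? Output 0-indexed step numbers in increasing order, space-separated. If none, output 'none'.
Answer: 3 5

Derivation:
Step 0: SEND seq=100 -> fresh
Step 1: DROP seq=0 -> fresh
Step 2: SEND seq=174 -> fresh
Step 3: SEND seq=0 -> retransmit
Step 4: SEND seq=227 -> fresh
Step 5: SEND seq=0 -> retransmit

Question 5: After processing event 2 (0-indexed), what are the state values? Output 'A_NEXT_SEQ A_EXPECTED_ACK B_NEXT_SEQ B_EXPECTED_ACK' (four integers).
After event 0: A_seq=227 A_ack=0 B_seq=0 B_ack=227
After event 1: A_seq=227 A_ack=0 B_seq=174 B_ack=227
After event 2: A_seq=227 A_ack=0 B_seq=320 B_ack=227

227 0 320 227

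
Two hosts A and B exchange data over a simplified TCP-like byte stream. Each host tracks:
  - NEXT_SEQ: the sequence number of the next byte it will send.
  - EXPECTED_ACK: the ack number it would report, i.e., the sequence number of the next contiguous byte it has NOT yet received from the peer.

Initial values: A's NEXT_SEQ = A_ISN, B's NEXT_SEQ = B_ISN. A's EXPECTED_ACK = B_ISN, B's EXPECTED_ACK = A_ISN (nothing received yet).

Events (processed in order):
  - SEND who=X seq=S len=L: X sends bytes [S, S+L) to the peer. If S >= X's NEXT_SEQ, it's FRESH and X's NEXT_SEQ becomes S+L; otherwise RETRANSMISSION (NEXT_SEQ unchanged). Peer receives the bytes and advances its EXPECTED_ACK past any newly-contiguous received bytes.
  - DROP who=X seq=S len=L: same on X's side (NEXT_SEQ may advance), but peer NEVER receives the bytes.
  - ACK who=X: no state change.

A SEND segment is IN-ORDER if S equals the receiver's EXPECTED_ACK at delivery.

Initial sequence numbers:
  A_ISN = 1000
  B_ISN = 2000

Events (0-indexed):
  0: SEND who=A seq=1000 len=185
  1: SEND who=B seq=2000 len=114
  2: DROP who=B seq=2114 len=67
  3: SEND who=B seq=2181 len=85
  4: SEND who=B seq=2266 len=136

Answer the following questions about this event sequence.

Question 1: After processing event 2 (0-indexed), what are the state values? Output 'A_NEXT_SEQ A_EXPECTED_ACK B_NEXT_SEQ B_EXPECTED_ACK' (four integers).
After event 0: A_seq=1185 A_ack=2000 B_seq=2000 B_ack=1185
After event 1: A_seq=1185 A_ack=2114 B_seq=2114 B_ack=1185
After event 2: A_seq=1185 A_ack=2114 B_seq=2181 B_ack=1185

1185 2114 2181 1185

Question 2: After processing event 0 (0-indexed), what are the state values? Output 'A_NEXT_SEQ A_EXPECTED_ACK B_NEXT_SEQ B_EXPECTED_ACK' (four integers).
After event 0: A_seq=1185 A_ack=2000 B_seq=2000 B_ack=1185

1185 2000 2000 1185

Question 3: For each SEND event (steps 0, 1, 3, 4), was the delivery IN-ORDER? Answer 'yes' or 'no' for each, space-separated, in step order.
Step 0: SEND seq=1000 -> in-order
Step 1: SEND seq=2000 -> in-order
Step 3: SEND seq=2181 -> out-of-order
Step 4: SEND seq=2266 -> out-of-order

Answer: yes yes no no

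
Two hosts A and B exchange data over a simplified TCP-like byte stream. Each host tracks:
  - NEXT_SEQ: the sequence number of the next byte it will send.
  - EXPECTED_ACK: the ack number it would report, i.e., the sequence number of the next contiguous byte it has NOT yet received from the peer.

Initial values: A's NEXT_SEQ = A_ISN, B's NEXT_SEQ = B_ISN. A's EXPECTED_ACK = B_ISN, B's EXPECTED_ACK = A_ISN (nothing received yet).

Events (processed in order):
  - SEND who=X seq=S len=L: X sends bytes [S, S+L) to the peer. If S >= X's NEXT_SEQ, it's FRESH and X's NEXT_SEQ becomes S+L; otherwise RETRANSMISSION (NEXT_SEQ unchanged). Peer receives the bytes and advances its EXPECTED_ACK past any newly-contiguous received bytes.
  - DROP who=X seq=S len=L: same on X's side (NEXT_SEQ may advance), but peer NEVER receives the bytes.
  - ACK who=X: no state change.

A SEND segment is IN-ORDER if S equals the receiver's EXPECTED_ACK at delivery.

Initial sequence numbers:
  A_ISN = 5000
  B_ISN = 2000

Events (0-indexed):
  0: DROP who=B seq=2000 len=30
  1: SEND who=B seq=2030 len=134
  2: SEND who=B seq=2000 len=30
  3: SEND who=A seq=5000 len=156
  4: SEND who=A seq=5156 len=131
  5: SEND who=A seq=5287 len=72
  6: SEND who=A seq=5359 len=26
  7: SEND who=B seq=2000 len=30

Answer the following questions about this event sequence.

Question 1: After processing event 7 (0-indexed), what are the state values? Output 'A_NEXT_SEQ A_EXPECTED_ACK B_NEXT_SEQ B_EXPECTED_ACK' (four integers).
After event 0: A_seq=5000 A_ack=2000 B_seq=2030 B_ack=5000
After event 1: A_seq=5000 A_ack=2000 B_seq=2164 B_ack=5000
After event 2: A_seq=5000 A_ack=2164 B_seq=2164 B_ack=5000
After event 3: A_seq=5156 A_ack=2164 B_seq=2164 B_ack=5156
After event 4: A_seq=5287 A_ack=2164 B_seq=2164 B_ack=5287
After event 5: A_seq=5359 A_ack=2164 B_seq=2164 B_ack=5359
After event 6: A_seq=5385 A_ack=2164 B_seq=2164 B_ack=5385
After event 7: A_seq=5385 A_ack=2164 B_seq=2164 B_ack=5385

5385 2164 2164 5385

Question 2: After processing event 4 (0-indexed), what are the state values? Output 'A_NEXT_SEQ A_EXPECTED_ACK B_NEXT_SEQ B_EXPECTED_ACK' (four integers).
After event 0: A_seq=5000 A_ack=2000 B_seq=2030 B_ack=5000
After event 1: A_seq=5000 A_ack=2000 B_seq=2164 B_ack=5000
After event 2: A_seq=5000 A_ack=2164 B_seq=2164 B_ack=5000
After event 3: A_seq=5156 A_ack=2164 B_seq=2164 B_ack=5156
After event 4: A_seq=5287 A_ack=2164 B_seq=2164 B_ack=5287

5287 2164 2164 5287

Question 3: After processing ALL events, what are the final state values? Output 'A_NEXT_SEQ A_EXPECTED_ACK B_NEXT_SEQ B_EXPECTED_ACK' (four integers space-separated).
After event 0: A_seq=5000 A_ack=2000 B_seq=2030 B_ack=5000
After event 1: A_seq=5000 A_ack=2000 B_seq=2164 B_ack=5000
After event 2: A_seq=5000 A_ack=2164 B_seq=2164 B_ack=5000
After event 3: A_seq=5156 A_ack=2164 B_seq=2164 B_ack=5156
After event 4: A_seq=5287 A_ack=2164 B_seq=2164 B_ack=5287
After event 5: A_seq=5359 A_ack=2164 B_seq=2164 B_ack=5359
After event 6: A_seq=5385 A_ack=2164 B_seq=2164 B_ack=5385
After event 7: A_seq=5385 A_ack=2164 B_seq=2164 B_ack=5385

Answer: 5385 2164 2164 5385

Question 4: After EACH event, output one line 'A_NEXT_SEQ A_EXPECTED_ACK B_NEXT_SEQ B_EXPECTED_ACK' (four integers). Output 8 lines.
5000 2000 2030 5000
5000 2000 2164 5000
5000 2164 2164 5000
5156 2164 2164 5156
5287 2164 2164 5287
5359 2164 2164 5359
5385 2164 2164 5385
5385 2164 2164 5385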